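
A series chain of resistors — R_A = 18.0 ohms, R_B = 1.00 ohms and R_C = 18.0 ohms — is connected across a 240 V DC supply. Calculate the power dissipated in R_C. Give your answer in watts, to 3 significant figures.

757 W

Every series element carries the same I. Get I from the total resistance, then P = I² × R_C.
R_total = 18.0 + 1.00 + 18.0 = 37.00 Ω
I = V / R_total = 240 / 37.00 = 6.486 A
P_R_C = I² × R_C = (6.486)² × 18.0 = 757.3 W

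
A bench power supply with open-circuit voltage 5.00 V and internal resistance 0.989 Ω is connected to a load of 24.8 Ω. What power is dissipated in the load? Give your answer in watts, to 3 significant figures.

0.932 W

The internal resistance and the load are in series, so the same I flows through both; get I from ε/(r+R), then I²R for the load.
I = ε / (r + R) = 5.00 / (0.989 + 24.8) = 0.1939 A
P_load = I² R = (0.1939)² × 24.8 = 0.9322 W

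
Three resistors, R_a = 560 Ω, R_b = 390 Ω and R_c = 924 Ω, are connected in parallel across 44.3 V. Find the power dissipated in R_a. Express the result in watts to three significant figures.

3.50 W

Each parallel branch sees the full supply voltage, so P = V²/R applies directly to the target branch.
P_R_a = V² / R_a = (44.3)² / 560 Ω = 3.504 W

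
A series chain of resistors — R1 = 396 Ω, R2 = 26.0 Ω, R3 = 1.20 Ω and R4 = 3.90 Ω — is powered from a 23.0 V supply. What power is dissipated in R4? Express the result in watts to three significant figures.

0.0113 W

In a series string the same current flows through every resistor — find that current, then P = I²R for the one we want.
R_total = 396 + 26.0 + 1.20 + 3.90 = 427.1 Ω
I = V / R_total = 23.0 / 427.1 = 0.05385 A
P_R4 = I² × R4 = (0.05385)² × 3.90 = 0.01131 W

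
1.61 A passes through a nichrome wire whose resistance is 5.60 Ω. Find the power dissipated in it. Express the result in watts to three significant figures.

14.5 W

With I and R stated, P = I²R applies in one step.
P = (1.610 A)² × 5.60 Ω = 14.52 W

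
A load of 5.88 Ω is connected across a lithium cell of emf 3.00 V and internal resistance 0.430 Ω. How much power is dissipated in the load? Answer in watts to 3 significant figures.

1.33 W

The internal resistance and the load are in series, so the same I flows through both; get I from ε/(r+R), then I²R for the load.
I = ε / (r + R) = 3.00 / (0.430 + 5.88) = 0.4754 A
P_load = I² R = (0.4754)² × 5.88 = 1.329 W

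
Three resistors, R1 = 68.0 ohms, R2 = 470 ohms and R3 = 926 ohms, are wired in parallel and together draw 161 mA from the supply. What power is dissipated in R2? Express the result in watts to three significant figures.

Parallel branches share V, not I — compute V via R_eq, then use V²/R for the target branch.
1/R_eq = 1/68.0 + 1/470 + 1/926 ⇒ R_eq = 55.82 Ω
V = I_total × R_eq = 0.1610 × 55.82 = 8.988 V
P_R2 = V² / R2 = (8.988)² / 470 = 0.1719 W

0.172 W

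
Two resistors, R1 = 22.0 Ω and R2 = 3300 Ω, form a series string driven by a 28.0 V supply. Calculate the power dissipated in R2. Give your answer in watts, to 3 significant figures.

Every series element carries the same I. Get I from the total resistance, then P = I² × R2.
R_total = 22.0 + 3300 = 3322 Ω
I = V / R_total = 28.0 / 3322 = 0.008429 A
P_R2 = I² × R2 = (0.008429)² × 3300 = 0.2344 W

0.234 W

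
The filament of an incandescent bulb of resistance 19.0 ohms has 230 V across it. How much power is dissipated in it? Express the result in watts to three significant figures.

V and R are stated; P = V²/R avoids computing the current.
P = (230 V)² / 19.0 Ω = 2784 W

2780 W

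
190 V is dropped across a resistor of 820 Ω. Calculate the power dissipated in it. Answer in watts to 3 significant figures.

Voltage and resistance are given, so P = V²/R is the one-step route.
P = (190 V)² / 820 Ω = 44.02 W

44.0 W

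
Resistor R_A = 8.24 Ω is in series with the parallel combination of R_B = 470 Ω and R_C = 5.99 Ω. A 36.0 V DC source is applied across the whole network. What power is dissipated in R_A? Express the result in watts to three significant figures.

53.3 W

Collapse R_B‖R_C to a single equivalent, reducing the network to two series elements.
R_p = (470×5.99)/(470+5.99) = 5.915 Ω
R_total = 8.24 + 5.915 = 14.15 Ω
I = V / R_total = 36.0 / 14.15 = 2.543 A
The full supply current passes through R_A: P = I²R.
P_R_A = (2.543)² × 8.24 = 53.30 W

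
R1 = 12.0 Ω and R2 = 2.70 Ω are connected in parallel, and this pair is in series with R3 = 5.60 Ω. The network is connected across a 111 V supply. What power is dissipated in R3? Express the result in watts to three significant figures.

First find R_p for the parallel pair, then treat R_p + R3 as a series loop.
R_p = (12.0×2.70)/(12.0+2.70) = 2.204 Ω
R_total = R_p + 5.60 = 2.204 + 5.60 = 7.804 Ω
I = V / R_total = 111 / 7.804 = 14.22 A
All the supply current flows through R3; use P = I²R3.
P_R3 = (14.22)² × 5.60 = 1133 W

1130 W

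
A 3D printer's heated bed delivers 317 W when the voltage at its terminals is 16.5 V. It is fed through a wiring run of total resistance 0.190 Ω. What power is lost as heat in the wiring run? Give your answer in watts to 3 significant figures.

Line loss is just I²R for the cable — we know both I and R_line directly.
I = P / V = 317 / 16.5 = 19.21 A through the wiring run.
P_line = I² R_line = (19.21)² × 0.190 = 70.13 W

70.1 W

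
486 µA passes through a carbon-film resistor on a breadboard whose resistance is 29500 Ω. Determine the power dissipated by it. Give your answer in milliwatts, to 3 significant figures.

6.97 mW

With I and R stated, P = I²R applies in one step.
P = (0.0004860 A)² × 29500 Ω = 0.006968 W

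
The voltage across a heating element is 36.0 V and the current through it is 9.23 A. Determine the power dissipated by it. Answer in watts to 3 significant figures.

With V and I both given, power follows immediately from P = V I.
P = 36.0 V × 9.230 A = 332.3 W

332 W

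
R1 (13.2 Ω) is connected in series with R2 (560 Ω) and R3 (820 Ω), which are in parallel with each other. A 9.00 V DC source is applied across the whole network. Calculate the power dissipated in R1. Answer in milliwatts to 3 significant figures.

First combine the parallel branches into one equivalent R_p, then R1 + R_p is a series pair.
R_p = (560×820)/(560+820) = 332.8 Ω
R_total = 13.2 + 332.8 = 346.0 Ω
I = V / R_total = 9.00 / 346.0 = 0.02602 A
All the current flows through R1; use P = I²R.
P_R1 = (0.02602)² × 13.2 = 0.008934 W

8.93 mW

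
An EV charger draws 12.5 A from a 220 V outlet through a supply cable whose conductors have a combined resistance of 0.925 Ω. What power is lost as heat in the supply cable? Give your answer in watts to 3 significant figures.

145 W

Line loss is just I²R for the cable — we know both I and R_line directly.
The supply cable carries the full 12.5 A.
P_line = I² R_line = (12.50)² × 0.925 = 144.5 W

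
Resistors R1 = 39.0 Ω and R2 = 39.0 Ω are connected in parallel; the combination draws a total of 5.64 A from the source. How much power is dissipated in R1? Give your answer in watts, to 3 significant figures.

310 W

Only the total current is stated, so first find the parallel equivalent to get the voltage across the combination.
1/R_eq = 1/39.0 + 1/39.0 ⇒ R_eq = 19.50 Ω
V = I_total × R_eq = 5.640 × 19.50 = 110.0 V
P_R1 = V² / R1 = (110.0)² / 39.0 = 310.1 W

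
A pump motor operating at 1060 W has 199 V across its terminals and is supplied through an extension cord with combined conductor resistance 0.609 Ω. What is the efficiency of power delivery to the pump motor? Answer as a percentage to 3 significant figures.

I = P / V = 1060 / 199 = 5.327 A through the extension cord.
P_line = I² R_line = (5.327)² × 0.609 = 17.28 W
P_source = P_load + P_line = 1060 + 17.28 = 1077 W
η = P_load / P_source = 1060 / 1077 = 0.9840

98.4 %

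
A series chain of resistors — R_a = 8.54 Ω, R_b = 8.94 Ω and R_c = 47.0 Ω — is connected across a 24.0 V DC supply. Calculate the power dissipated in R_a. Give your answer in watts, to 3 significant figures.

In a series string the same current flows through every resistor — find that current, then P = I²R for the one we want.
R_total = 8.54 + 8.94 + 47.0 = 64.48 Ω
I = V / R_total = 24.0 / 64.48 = 0.3722 A
P_R_a = I² × R_a = (0.3722)² × 8.54 = 1.183 W

1.18 W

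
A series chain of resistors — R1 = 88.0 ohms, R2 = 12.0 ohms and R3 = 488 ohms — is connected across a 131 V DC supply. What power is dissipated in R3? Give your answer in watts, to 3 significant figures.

24.2 W

Every series element carries the same I. Get I from the total resistance, then P = I² × R3.
R_total = 88.0 + 12.0 + 488 = 588.0 Ω
I = V / R_total = 131 / 588.0 = 0.2228 A
P_R3 = I² × R3 = (0.2228)² × 488 = 24.22 W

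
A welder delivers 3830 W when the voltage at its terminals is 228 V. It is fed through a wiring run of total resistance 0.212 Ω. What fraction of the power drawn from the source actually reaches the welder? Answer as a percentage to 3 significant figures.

98.5 %

I = P / V = 3830 / 228 = 16.80 A through the wiring run.
P_line = I² R_line = (16.80)² × 0.212 = 59.82 W
P_source = P_load + P_line = 3830 + 59.82 = 3890 W
η = P_load / P_source = 3830 / 3890 = 0.9846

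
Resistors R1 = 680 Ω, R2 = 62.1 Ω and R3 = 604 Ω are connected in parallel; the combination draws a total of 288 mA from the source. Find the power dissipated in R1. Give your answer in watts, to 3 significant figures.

0.330 W

Only the total current is stated, so first find the parallel equivalent to get the voltage across the combination.
1/R_eq = 1/680 + 1/62.1 + 1/604 ⇒ R_eq = 52.00 Ω
V = I_total × R_eq = 0.2880 × 52.00 = 14.98 V
P_R1 = V² / R1 = (14.98)² / 680 = 0.3299 W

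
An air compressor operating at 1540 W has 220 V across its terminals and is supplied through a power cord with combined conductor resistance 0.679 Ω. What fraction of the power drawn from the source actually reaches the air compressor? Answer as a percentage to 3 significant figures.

I = P / V = 1540 / 220 = 7.000 A through the power cord.
P_line = I² R_line = (7.000)² × 0.679 = 33.27 W
P_source = P_load + P_line = 1540 + 33.27 = 1573 W
η = P_load / P_source = 1540 / 1573 = 0.9789

97.9 %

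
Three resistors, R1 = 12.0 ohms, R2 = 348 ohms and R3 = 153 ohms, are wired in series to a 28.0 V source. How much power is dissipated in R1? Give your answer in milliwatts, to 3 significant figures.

35.7 mW

Series elements share the same current, so find I first, then use P = I²R.
R_total = 12.0 + 348 + 153 = 513.0 Ω
I = V / R_total = 28.0 / 513.0 = 0.05458 A
P_R1 = I² × R1 = (0.05458)² × 12.0 = 0.03575 W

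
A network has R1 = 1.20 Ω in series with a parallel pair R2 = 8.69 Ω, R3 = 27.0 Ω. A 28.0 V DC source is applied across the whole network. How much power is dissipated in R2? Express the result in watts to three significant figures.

Replace R2 and R3 with their parallel equivalent so the circuit becomes R1 in series with R_p.
R_p = (8.69×27.0)/(8.69+27.0) = 6.574 Ω
R_total = 1.20 + 6.574 = 7.774 Ω
I = V / R_total = 28.0 / 7.774 = 3.602 A
Voltage across the parallel pair: V_p = I × R_p = 3.602 × 6.574 = 23.68 V
With V_p across R2, its power is V_p²/R2.
P_R2 = (23.68)² / 8.69 = 64.52 W

64.5 W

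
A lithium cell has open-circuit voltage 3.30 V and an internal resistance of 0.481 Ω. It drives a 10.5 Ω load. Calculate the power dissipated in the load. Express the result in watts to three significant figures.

0.948 W

Find the circuit current first, then P = I²R for the load (series elements share I).
I = ε / (r + R) = 3.30 / (0.481 + 10.5) = 0.3005 A
P_load = I² R = (0.3005)² × 10.5 = 0.9483 W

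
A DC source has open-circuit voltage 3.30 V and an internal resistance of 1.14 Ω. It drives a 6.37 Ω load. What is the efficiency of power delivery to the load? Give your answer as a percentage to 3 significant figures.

84.8 %

η = P_load/(P_load+P_int) = I²R/(I²R+I²r) = R/(R+r) — the I² cancels for series elements.
η = R / (R + r) = 6.37 / (6.37 + 1.14) = 0.8482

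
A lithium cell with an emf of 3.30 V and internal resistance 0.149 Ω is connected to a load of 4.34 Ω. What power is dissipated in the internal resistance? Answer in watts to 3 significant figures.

r is in series with the load, so it carries the full circuit current — the loss in it is I²r.
I = ε / (r + R) = 3.30 / (0.149 + 4.34) = 0.7351 A
P_int = I² r = (0.7351)² × 0.149 = 0.08052 W

0.0805 W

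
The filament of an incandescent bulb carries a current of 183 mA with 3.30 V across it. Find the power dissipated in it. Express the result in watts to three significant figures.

0.604 W

Since both terminal voltage and current are stated, P = V I gives the power in one step.
P = 3.30 V × 0.1830 A = 0.6039 W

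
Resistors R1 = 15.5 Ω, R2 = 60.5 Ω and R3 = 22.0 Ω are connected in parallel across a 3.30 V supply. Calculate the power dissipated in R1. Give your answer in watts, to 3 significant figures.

0.703 W

Each parallel branch sees the full supply voltage, so P = V²/R applies directly to the target branch.
P_R1 = V² / R1 = (3.30)² / 15.5 Ω = 0.7026 W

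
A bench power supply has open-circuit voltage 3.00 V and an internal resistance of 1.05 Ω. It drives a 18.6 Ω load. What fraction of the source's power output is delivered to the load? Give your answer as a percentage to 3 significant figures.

η = P_load/(P_load+P_int) = I²R/(I²R+I²r) = R/(R+r) — the I² cancels for series elements.
η = R / (R + r) = 18.6 / (18.6 + 1.05) = 0.9466

94.7 %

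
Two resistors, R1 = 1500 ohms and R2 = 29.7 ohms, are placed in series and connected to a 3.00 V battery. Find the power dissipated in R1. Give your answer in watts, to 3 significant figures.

0.00577 W

Series elements share the same current, so find I first, then use P = I²R.
R_total = 1500 + 29.7 = 1530 Ω
I = V / R_total = 3.00 / 1530 = 0.001961 A
P_R1 = I² × R1 = (0.001961)² × 1500 = 0.005769 W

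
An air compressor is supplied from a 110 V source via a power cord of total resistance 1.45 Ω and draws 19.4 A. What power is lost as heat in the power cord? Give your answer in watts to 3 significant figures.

546 W

The power cord is a series resistance carrying the load current; its dissipation is I²R_line.
The power cord carries the full 19.4 A.
P_line = I² R_line = (19.40)² × 1.45 = 545.7 W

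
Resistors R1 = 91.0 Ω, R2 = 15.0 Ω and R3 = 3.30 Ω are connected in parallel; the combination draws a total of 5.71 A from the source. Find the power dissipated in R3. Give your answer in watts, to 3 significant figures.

68.2 W

Only the total current is stated, so first find the parallel equivalent to get the voltage across the combination.
1/R_eq = 1/91.0 + 1/15.0 + 1/3.30 ⇒ R_eq = 2.627 Ω
V = I_total × R_eq = 5.710 × 2.627 = 15.00 V
P_R3 = V² / R3 = (15.00)² / 3.30 = 68.17 W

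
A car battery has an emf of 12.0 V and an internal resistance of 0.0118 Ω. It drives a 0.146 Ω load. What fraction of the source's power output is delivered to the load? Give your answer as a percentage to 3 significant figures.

92.5 %

Both r and R carry the same current, so the power split is just the resistance split: η = R/(R+r).
η = R / (R + r) = 0.146 / (0.146 + 0.0118) = 0.9252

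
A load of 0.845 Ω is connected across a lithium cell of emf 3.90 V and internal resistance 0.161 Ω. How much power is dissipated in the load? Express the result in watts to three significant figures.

With r and R in series, I = ε/(r+R); the load dissipates I²R.
I = ε / (r + R) = 3.90 / (0.161 + 0.845) = 3.877 A
P_load = I² R = (3.877)² × 0.845 = 12.70 W

12.7 W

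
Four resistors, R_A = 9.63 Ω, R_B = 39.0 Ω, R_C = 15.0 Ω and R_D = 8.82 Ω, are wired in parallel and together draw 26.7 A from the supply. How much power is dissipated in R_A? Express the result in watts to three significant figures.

773 W

Parallel branches share V, not I — compute V via R_eq, then use V²/R for the target branch.
1/R_eq = 1/9.63 + 1/39.0 + 1/15.0 + 1/8.82 ⇒ R_eq = 3.231 Ω
V = I_total × R_eq = 26.70 × 3.231 = 86.26 V
P_R_A = V² / R_A = (86.26)² / 9.63 = 772.7 W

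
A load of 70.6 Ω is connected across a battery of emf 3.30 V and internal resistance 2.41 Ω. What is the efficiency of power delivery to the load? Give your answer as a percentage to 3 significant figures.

Efficiency is P_load / P_total. With a series r and R sharing the same I, P = I²R for each, so η = R/(R+r).
η = R / (R + r) = 70.6 / (70.6 + 2.41) = 0.9670

96.7 %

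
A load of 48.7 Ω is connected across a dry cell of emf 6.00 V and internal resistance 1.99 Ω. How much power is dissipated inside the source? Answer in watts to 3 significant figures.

The internal resistance carries the same current as the load; P_int = I²r.
I = ε / (r + R) = 6.00 / (1.99 + 48.7) = 0.1184 A
P_int = I² r = (0.1184)² × 1.99 = 0.02788 W

0.0279 W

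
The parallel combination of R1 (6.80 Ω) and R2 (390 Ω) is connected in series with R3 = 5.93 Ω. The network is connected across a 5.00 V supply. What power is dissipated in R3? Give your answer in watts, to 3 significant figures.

0.932 W

Collapse the R1‖R2 pair into one equivalent R_p; then R_p and R3 form a series string.
R_p = (6.80×390)/(6.80+390) = 6.683 Ω
R_total = R_p + 5.93 = 6.683 + 5.93 = 12.61 Ω
I = V / R_total = 5.00 / 12.61 = 0.3964 A
All the supply current flows through R3; use P = I²R3.
P_R3 = (0.3964)² × 5.93 = 0.9318 W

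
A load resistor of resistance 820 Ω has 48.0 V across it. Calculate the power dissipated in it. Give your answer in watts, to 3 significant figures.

2.81 W

We know the drop across the element and its resistance — P = V²/R, one step.
P = (48.0 V)² / 820 Ω = 2.810 W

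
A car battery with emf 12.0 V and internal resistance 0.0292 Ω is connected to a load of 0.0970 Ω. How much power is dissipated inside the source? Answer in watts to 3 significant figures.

r is in series with the load, so it carries the full circuit current — the loss in it is I²r.
I = ε / (r + R) = 12.0 / (0.0292 + 0.0970) = 95.09 A
P_int = I² r = (95.09)² × 0.0292 = 264.0 W

264 W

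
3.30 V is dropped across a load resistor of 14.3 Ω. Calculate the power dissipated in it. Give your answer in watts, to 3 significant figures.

V and R are stated; P = V²/R avoids computing the current.
P = (3.30 V)² / 14.3 Ω = 0.7615 W

0.762 W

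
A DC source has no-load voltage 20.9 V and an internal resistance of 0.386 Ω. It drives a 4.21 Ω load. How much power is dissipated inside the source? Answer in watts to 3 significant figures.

The internal resistance carries the same current as the load; P_int = I²r.
I = ε / (r + R) = 20.9 / (0.386 + 4.21) = 4.547 A
P_int = I² r = (4.547)² × 0.386 = 7.982 W

7.98 W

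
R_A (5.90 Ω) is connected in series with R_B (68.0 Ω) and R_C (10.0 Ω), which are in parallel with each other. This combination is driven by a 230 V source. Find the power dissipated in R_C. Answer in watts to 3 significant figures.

1880 W

Collapse R_B‖R_C to a single equivalent, reducing the network to two series elements.
R_p = (68.0×10.0)/(68.0+10.0) = 8.718 Ω
R_total = 5.90 + 8.718 = 14.62 Ω
I = V / R_total = 230 / 14.62 = 15.73 A
Voltage across the parallel pair: V_p = I × R_p = 15.73 × 8.718 = 137.2 V
With V_p across R_C, its power is V_p²/R_C.
P_R_C = (137.2)² / 10.0 = 1882 W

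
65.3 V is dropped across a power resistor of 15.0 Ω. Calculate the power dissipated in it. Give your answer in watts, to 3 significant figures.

284 W

We know the drop across the element and its resistance — P = V²/R, one step.
P = (65.3 V)² / 15.0 Ω = 284.3 W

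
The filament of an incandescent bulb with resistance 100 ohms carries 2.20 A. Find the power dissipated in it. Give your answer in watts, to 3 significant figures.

Current and resistance are given, so P = I²R is the direct form.
P = (2.200 A)² × 100 Ω = 484.0 W

484 W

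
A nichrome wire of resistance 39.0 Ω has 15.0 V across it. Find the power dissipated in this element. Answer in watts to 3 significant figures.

5.77 W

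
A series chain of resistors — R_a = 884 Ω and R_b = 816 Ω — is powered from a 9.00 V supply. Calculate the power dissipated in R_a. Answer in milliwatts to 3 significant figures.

In a series string the same current flows through every resistor — find that current, then P = I²R for the one we want.
R_total = 884 + 816 = 1700 Ω
I = V / R_total = 9.00 / 1700 = 0.005294 A
P_R_a = I² × R_a = (0.005294)² × 884 = 0.02478 W

24.8 mW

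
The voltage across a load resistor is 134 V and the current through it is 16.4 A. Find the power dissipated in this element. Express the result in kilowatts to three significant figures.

2.20 kW

With V and I both given, power follows immediately from P = V I.
P = 134 V × 16.40 A = 2198 W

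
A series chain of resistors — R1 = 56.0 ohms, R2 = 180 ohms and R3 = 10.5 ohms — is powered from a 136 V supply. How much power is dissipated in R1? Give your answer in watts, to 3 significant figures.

In a series string the same current flows through every resistor — find that current, then P = I²R for the one we want.
R_total = 56.0 + 180 + 10.5 = 246.5 Ω
I = V / R_total = 136 / 246.5 = 0.5517 A
P_R1 = I² × R1 = (0.5517)² × 56.0 = 17.05 W

17.0 W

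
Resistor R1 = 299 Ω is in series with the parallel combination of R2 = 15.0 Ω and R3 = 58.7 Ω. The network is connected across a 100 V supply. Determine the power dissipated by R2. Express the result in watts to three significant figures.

First combine the parallel branches into one equivalent R_p, then R1 + R_p is a series pair.
R_p = (15.0×58.7)/(15.0+58.7) = 11.95 Ω
R_total = 299 + 11.95 = 310.9 Ω
I = V / R_total = 100 / 310.9 = 0.3216 A
Voltage across the parallel pair: V_p = I × R_p = 0.3216 × 11.95 = 3.842 V
R2 sees V_p directly, so P = V_p² / R2.
P_R2 = (3.842)² / 15.0 = 0.9841 W

0.984 W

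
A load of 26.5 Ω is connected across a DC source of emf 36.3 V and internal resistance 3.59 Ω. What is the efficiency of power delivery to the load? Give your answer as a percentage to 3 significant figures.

Both r and R carry the same current, so the power split is just the resistance split: η = R/(R+r).
η = R / (R + r) = 26.5 / (26.5 + 3.59) = 0.8807

88.1 %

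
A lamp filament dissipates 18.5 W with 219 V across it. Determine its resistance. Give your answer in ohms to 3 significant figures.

From P = V I = I²R = V²/R, with the two given quantities we get R = V² / P.
R = (219)² / 18.5 = 2592 Ω

2590 Ω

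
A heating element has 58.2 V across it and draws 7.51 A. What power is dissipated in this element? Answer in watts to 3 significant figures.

437 W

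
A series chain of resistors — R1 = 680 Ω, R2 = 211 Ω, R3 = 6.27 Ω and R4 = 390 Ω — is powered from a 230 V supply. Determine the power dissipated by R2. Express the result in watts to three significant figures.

Every series element carries the same I. Get I from the total resistance, then P = I² × R2.
R_total = 680 + 211 + 6.27 + 390 = 1287 Ω
I = V / R_total = 230 / 1287 = 0.1787 A
P_R2 = I² × R2 = (0.1787)² × 211 = 6.736 W

6.74 W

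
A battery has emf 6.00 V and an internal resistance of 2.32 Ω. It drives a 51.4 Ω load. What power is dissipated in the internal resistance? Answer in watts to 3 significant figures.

The source's internal resistance is just another series element carrying I; its dissipation is I²r.
I = ε / (r + R) = 6.00 / (2.32 + 51.4) = 0.1117 A
P_int = I² r = (0.1117)² × 2.32 = 0.02894 W

0.0289 W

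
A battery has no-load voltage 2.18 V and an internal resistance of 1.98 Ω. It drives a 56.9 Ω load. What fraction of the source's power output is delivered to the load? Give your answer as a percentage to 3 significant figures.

96.6 %

The source delivers εI, of which I²R reaches the load and I²r is lost; since I is common, η = R/(R+r).
η = R / (R + r) = 56.9 / (56.9 + 1.98) = 0.9664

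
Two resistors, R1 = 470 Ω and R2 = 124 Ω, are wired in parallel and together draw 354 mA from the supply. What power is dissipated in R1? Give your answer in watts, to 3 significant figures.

2.57 W

We need the common branch voltage; get it from I_total × R_eq, then P = V²/R for the branch.
1/R_eq = 1/470 + 1/124 ⇒ R_eq = 98.11 Ω
V = I_total × R_eq = 0.3540 × 98.11 = 34.73 V
P_R1 = V² / R1 = (34.73)² / 470 = 2.567 W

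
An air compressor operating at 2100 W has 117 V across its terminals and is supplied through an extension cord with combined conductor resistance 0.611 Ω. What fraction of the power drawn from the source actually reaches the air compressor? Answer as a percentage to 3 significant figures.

I = P / V = 2100 / 117 = 17.95 A through the extension cord.
P_line = I² R_line = (17.95)² × 0.611 = 196.8 W
P_source = P_load + P_line = 2100 + 196.8 = 2297 W
η = P_load / P_source = 2100 / 2297 = 0.9143

91.4 %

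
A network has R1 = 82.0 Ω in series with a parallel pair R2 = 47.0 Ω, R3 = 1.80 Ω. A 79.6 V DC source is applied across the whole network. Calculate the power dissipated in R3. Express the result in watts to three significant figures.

1.51 W

First combine the parallel branches into one equivalent R_p, then R1 + R_p is a series pair.
R_p = (47.0×1.80)/(47.0+1.80) = 1.734 Ω
R_total = 82.0 + 1.734 = 83.73 Ω
I = V / R_total = 79.6 / 83.73 = 0.9506 A
Voltage across the parallel pair: V_p = I × R_p = 0.9506 × 1.734 = 1.648 V
With V_p across R3, its power is V_p²/R3.
P_R3 = (1.648)² / 1.80 = 1.509 W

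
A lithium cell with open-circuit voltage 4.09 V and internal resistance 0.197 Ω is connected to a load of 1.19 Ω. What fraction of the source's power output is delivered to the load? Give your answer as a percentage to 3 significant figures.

η = P_load/(P_load+P_int) = I²R/(I²R+I²r) = R/(R+r) — the I² cancels for series elements.
η = R / (R + r) = 1.19 / (1.19 + 0.197) = 0.8580

85.8 %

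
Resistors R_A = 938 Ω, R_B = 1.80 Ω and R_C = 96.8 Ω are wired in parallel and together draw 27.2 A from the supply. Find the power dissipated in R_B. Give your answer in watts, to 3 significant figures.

The branches share the same voltage, but only the total current is given — find V from the equivalent resistance first.
1/R_eq = 1/938 + 1/1.80 + 1/96.8 ⇒ R_eq = 1.764 Ω
V = I_total × R_eq = 27.20 × 1.764 = 47.98 V
P_R_B = V² / R_B = (47.98)² / 1.80 = 1279 W

1280 W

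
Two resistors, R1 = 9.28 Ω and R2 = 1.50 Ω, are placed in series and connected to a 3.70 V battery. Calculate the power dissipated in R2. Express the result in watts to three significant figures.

Every series element carries the same I. Get I from the total resistance, then P = I² × R2.
R_total = 9.28 + 1.50 = 10.78 Ω
I = V / R_total = 3.70 / 10.78 = 0.3432 A
P_R2 = I² × R2 = (0.3432)² × 1.50 = 0.1767 W

0.177 W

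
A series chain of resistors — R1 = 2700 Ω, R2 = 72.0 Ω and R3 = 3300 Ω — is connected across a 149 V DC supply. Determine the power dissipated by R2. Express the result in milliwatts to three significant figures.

Series elements share the same current, so find I first, then use P = I²R.
R_total = 2700 + 72.0 + 3300 = 6072 Ω
I = V / R_total = 149 / 6072 = 0.02454 A
P_R2 = I² × R2 = (0.02454)² × 72.0 = 0.04336 W

43.4 mW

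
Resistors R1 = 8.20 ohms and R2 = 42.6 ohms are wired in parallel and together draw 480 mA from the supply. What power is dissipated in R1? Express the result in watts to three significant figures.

1.33 W

Only the total current is stated, so first find the parallel equivalent to get the voltage across the combination.
1/R_eq = 1/8.20 + 1/42.6 ⇒ R_eq = 6.876 Ω
V = I_total × R_eq = 0.4800 × 6.876 = 3.301 V
P_R1 = V² / R1 = (3.301)² / 8.20 = 1.329 W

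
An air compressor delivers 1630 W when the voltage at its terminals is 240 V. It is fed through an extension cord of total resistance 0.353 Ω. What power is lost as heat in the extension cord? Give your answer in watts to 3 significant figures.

Line loss is just I²R for the cable — we know both I and R_line directly.
I = P / V = 1630 / 240 = 6.792 A through the extension cord.
P_line = I² R_line = (6.792)² × 0.353 = 16.28 W

16.3 W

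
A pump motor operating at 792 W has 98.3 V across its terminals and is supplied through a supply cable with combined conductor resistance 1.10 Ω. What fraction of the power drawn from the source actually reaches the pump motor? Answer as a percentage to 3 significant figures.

91.7 %

I = P / V = 792 / 98.3 = 8.057 A through the supply cable.
P_line = I² R_line = (8.057)² × 1.10 = 71.41 W
P_source = P_load + P_line = 792.0 + 71.41 = 863.4 W
η = P_load / P_source = 792.0 / 863.4 = 0.9173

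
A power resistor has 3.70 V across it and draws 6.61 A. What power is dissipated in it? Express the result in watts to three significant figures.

With V and I both given, power follows immediately from P = V I.
P = 3.70 V × 6.610 A = 24.46 W

24.5 W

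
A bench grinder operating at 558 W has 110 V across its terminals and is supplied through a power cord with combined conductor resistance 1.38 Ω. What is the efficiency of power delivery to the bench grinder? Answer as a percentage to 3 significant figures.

94.0 %

I = P / V = 558 / 110 = 5.073 A through the power cord.
P_line = I² R_line = (5.073)² × 1.38 = 35.51 W
P_source = P_load + P_line = 558.0 + 35.51 = 593.5 W
η = P_load / P_source = 558.0 / 593.5 = 0.9402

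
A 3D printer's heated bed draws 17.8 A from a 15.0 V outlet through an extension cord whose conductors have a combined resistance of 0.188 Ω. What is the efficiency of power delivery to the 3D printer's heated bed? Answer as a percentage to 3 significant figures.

77.7 %

The extension cord carries the full 17.8 A.
P_line = I² R_line = (17.80)² × 0.188 = 59.57 W
P_source = V I = 15.0 × 17.80 = 267.0 W; P_load = 207.4 W
η = P_load / P_source = 207.4 / 267.0 = 0.7769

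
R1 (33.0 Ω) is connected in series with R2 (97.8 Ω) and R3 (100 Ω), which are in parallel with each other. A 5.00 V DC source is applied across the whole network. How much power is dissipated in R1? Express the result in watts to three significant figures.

First combine the parallel branches into one equivalent R_p, then R1 + R_p is a series pair.
R_p = (97.8×100)/(97.8+100) = 49.44 Ω
R_total = 33.0 + 49.44 = 82.44 Ω
I = V / R_total = 5.00 / 82.44 = 0.06065 A
R1 is in the main series path, so its power is I²R1.
P_R1 = (0.06065)² × 33.0 = 0.1214 W

0.121 W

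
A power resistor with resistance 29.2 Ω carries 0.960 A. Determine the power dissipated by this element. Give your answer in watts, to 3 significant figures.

Knowing I and R, the power is just I²R — no need to find V first.
P = (0.9600 A)² × 29.2 Ω = 26.91 W

26.9 W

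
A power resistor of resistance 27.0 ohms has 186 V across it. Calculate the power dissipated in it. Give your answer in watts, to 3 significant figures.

With V across and R both known, P = V²/R gives the dissipation directly.
P = (186 V)² / 27.0 Ω = 1281 W

1280 W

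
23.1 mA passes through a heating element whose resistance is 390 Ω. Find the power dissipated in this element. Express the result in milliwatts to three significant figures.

208 mW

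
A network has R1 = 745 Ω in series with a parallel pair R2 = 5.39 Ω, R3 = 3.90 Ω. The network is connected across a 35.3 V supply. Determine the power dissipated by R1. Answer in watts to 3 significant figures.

1.66 W

Reduce the parallel pair to R_p first; the network is then a simple series string.
R_p = (5.39×3.90)/(5.39+3.90) = 2.263 Ω
R_total = 745 + 2.263 = 747.3 Ω
I = V / R_total = 35.3 / 747.3 = 0.04724 A
R1 carries the full series current, so P = I²R.
P_R1 = (0.04724)² × 745 = 1.662 W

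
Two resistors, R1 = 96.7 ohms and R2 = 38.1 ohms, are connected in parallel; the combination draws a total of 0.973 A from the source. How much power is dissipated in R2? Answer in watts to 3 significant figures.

The branches share the same voltage, but only the total current is given — find V from the equivalent resistance first.
1/R_eq = 1/96.7 + 1/38.1 ⇒ R_eq = 27.33 Ω
V = I_total × R_eq = 0.9730 × 27.33 = 26.59 V
P_R2 = V² / R2 = (26.59)² / 38.1 = 18.56 W

18.6 W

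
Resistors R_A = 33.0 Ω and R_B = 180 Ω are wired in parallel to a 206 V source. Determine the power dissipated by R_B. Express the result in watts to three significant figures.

Parallel branches share the same voltage; P = V²/R gives the branch power in one step.
P_R_B = V² / R_B = (206)² / 180 Ω = 235.8 W

236 W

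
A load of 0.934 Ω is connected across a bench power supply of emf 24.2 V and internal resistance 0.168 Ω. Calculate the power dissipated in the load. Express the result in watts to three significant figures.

450 W

Load and internal resistance form a series loop — compute the loop current, then the load power via I²R.
I = ε / (r + R) = 24.2 / (0.168 + 0.934) = 21.96 A
P_load = I² R = (21.96)² × 0.934 = 450.4 W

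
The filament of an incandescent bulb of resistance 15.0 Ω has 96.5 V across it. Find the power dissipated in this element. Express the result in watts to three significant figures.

621 W

We know the drop across the element and its resistance — P = V²/R, one step.
P = (96.5 V)² / 15.0 Ω = 620.8 W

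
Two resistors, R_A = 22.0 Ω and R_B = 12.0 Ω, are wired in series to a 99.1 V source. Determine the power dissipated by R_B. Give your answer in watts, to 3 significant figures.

Since the resistors are in series they all carry the loop current I = V/R_total; the power in any one is I²R.
R_total = 22.0 + 12.0 = 34.00 Ω
I = V / R_total = 99.1 / 34.00 = 2.915 A
P_R_B = I² × R_B = (2.915)² × 12.0 = 101.9 W

102 W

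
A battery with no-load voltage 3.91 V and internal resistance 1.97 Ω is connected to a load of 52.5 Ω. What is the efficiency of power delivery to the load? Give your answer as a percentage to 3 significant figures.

η = P_load/(P_load+P_int) = I²R/(I²R+I²r) = R/(R+r) — the I² cancels for series elements.
η = R / (R + r) = 52.5 / (52.5 + 1.97) = 0.9638

96.4 %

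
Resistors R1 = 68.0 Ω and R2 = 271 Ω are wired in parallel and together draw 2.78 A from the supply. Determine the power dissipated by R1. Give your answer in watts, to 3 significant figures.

336 W

Parallel branches share V, not I — compute V via R_eq, then use V²/R for the target branch.
1/R_eq = 1/68.0 + 1/271 ⇒ R_eq = 54.36 Ω
V = I_total × R_eq = 2.780 × 54.36 = 151.1 V
P_R1 = V² / R1 = (151.1)² / 68.0 = 335.8 W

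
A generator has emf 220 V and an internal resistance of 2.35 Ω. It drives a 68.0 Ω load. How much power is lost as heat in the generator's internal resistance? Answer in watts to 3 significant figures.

The internal resistance carries the same current as the load; P_int = I²r.
I = ε / (r + R) = 220 / (2.35 + 68.0) = 3.127 A
P_int = I² r = (3.127)² × 2.35 = 22.98 W

23.0 W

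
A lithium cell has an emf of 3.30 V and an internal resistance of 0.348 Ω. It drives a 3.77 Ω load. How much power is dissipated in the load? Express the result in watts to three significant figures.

The internal resistance and the load are in series, so the same I flows through both; get I from ε/(r+R), then I²R for the load.
I = ε / (r + R) = 3.30 / (0.348 + 3.77) = 0.8014 A
P_load = I² R = (0.8014)² × 3.77 = 2.421 W

2.42 W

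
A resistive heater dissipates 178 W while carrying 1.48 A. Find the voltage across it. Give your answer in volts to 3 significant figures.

120 V

From P = V I = I²R = V²/R, with the two given quantities we get V = P / I.
V = 178 / 1.480 = 120.3 V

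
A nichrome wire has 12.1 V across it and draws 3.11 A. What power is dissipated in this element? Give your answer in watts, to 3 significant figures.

With V and I both given, power follows immediately from P = V I.
P = 12.1 V × 3.110 A = 37.63 W

37.6 W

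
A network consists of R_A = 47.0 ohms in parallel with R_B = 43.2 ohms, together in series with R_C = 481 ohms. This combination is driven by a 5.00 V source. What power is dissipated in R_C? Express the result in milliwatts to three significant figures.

47.4 mW

First find R_p for the parallel pair, then treat R_p + R_C as a series loop.
R_p = (47.0×43.2)/(47.0+43.2) = 22.51 Ω
R_total = R_p + 481 = 22.51 + 481 = 503.5 Ω
I = V / R_total = 5.00 / 503.5 = 0.009930 A
All the supply current flows through R_C; use P = I²R_C.
P_R_C = (0.009930)² × 481 = 0.04743 W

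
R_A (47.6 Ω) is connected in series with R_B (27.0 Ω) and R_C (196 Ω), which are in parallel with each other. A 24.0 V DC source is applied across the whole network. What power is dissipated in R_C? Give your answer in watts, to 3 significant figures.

0.325 W

Replace R_B and R_C with their parallel equivalent so the circuit becomes R_A in series with R_p.
R_p = (27.0×196)/(27.0+196) = 23.73 Ω
R_total = 47.6 + 23.73 = 71.33 Ω
I = V / R_total = 24.0 / 71.33 = 0.3365 A
Voltage across the parallel pair: V_p = I × R_p = 0.3365 × 23.73 = 7.985 V
R_C sees V_p directly, so P = V_p² / R_C.
P_R_C = (7.985)² / 196 = 0.3253 W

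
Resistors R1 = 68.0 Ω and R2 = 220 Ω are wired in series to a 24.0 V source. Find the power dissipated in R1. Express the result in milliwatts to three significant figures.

Since the resistors are in series they all carry the loop current I = V/R_total; the power in any one is I²R.
R_total = 68.0 + 220 = 288.0 Ω
I = V / R_total = 24.0 / 288.0 = 0.08333 A
P_R1 = I² × R1 = (0.08333)² × 68.0 = 0.4722 W

472 mW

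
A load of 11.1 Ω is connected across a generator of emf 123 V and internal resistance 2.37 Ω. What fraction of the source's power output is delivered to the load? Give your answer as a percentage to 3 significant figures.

82.4 %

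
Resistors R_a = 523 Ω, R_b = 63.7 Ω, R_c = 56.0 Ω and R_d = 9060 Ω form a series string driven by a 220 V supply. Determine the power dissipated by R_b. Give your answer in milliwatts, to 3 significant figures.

32.7 mW

The current is common to all series resistors; compute it, then apply P = I²R for the target.
R_total = 523 + 63.7 + 56.0 + 9060 = 9703 Ω
I = V / R_total = 220 / 9703 = 0.02267 A
P_R_b = I² × R_b = (0.02267)² × 63.7 = 0.03275 W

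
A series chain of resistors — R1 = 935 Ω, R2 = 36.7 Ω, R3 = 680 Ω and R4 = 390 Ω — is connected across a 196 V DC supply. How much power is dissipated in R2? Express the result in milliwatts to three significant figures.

338 mW

Since the resistors are in series they all carry the loop current I = V/R_total; the power in any one is I²R.
R_total = 935 + 36.7 + 680 + 390 = 2042 Ω
I = V / R_total = 196 / 2042 = 0.09600 A
P_R2 = I² × R2 = (0.09600)² × 36.7 = 0.3382 W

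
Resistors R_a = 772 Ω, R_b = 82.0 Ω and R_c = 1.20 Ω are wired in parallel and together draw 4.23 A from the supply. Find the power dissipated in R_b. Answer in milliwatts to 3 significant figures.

The branches share the same voltage, but only the total current is given — find V from the equivalent resistance first.
1/R_eq = 1/772 + 1/82.0 + 1/1.20 ⇒ R_eq = 1.181 Ω
V = I_total × R_eq = 4.230 × 1.181 = 4.995 V
P_R_b = V² / R_b = (4.995)² / 82.0 = 0.3043 W

304 mW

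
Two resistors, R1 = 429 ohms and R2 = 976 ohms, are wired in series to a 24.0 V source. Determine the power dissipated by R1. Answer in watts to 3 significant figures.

0.125 W

Every series element carries the same I. Get I from the total resistance, then P = I² × R1.
R_total = 429 + 976 = 1405 Ω
I = V / R_total = 24.0 / 1405 = 0.01708 A
P_R1 = I² × R1 = (0.01708)² × 429 = 0.1252 W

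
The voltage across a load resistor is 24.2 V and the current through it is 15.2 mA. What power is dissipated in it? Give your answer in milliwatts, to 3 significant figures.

Both the voltage across and the current through the element are known, so P = V I applies directly.
P = 24.2 V × 0.01520 A = 0.3678 W

368 mW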